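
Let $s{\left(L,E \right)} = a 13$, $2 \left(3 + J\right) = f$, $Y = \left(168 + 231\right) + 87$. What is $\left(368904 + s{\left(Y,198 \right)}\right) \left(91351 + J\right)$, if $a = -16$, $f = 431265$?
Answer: $113182482428$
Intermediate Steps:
$Y = 486$ ($Y = 399 + 87 = 486$)
$J = \frac{431259}{2}$ ($J = -3 + \frac{1}{2} \cdot 431265 = -3 + \frac{431265}{2} = \frac{431259}{2} \approx 2.1563 \cdot 10^{5}$)
$s{\left(L,E \right)} = -208$ ($s{\left(L,E \right)} = \left(-16\right) 13 = -208$)
$\left(368904 + s{\left(Y,198 \right)}\right) \left(91351 + J\right) = \left(368904 - 208\right) \left(91351 + \frac{431259}{2}\right) = 368696 \cdot \frac{613961}{2} = 113182482428$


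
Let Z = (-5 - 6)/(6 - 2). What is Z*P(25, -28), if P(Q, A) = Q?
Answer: -275/4 ≈ -68.750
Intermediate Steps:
Z = -11/4 ≈ -2.7500
Z*P(25, -28) = -11/4*25 = -275/4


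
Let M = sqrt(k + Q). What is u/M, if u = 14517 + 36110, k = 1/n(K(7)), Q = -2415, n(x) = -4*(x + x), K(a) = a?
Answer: -101254*I*sqrt(1893374)/135241 ≈ -1030.2*I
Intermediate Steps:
n(x) = -8*x
k = -1/56 (k = 1/(-8*7) = 1/(-56) = -1/56 ≈ -0.017857)
M = I*sqrt(1893374)/28 (M = sqrt(-1/56 - 2415) = sqrt(-135241/56) = I*sqrt(1893374)/28 ≈ 49.143*I)
u = 50627
u/M = 50627/((I*sqrt(1893374)/28)) = 50627*(-2*I*sqrt(1893374)/135241) = -101254*I*sqrt(1893374)/135241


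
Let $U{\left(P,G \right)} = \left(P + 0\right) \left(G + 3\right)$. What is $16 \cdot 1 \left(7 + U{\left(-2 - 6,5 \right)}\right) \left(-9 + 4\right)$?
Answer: $4560$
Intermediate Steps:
$U{\left(P,G \right)} = P \left(3 + G\right)$
$16 \cdot 1 \left(7 + U{\left(-2 - 6,5 \right)}\right) \left(-9 + 4\right) = 16 \cdot 1 \left(7 + \left(-2 - 6\right) \left(3 + 5\right)\right) \left(-9 + 4\right) = 16 \left(7 + \left(-2 - 6\right) 8\right) \left(-5\right) = 16 \left(7 - 64\right) \left(-5\right) = 16 \left(\left(-57\right) \left(-5\right)\right) = 16 \cdot 285 = 4560$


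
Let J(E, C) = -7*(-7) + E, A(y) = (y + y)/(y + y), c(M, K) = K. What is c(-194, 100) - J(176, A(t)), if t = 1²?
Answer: -125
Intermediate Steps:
t = 1
A(y) = 1 (A(y) = (2*y)/((2*y)) = (2*y)*(1/(2*y)) = 1)
J(E, C) = 49 + E
c(-194, 100) - J(176, A(t)) = 100 - (49 + 176) = 100 - 1*225 = 100 - 225 = -125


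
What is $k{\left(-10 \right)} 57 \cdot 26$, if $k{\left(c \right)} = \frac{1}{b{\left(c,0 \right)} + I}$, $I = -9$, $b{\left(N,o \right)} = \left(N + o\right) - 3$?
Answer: $- \frac{741}{11} \approx -67.364$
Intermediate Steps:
$b{\left(N,o \right)} = -3 + N + o$
$k{\left(c \right)} = \frac{1}{-12 + c}$ ($k{\left(c \right)} = \frac{1}{\left(-3 + c + 0\right) - 9} = \frac{1}{\left(-3 + c\right) - 9} = \frac{1}{-12 + c}$)
$k{\left(-10 \right)} 57 \cdot 26 = \frac{1}{-12 - 10} \cdot 57 \cdot 26 = \frac{1}{-22} \cdot 57 \cdot 26 = \left(- \frac{1}{22}\right) 57 \cdot 26 = \left(- \frac{57}{22}\right) 26 = - \frac{741}{11}$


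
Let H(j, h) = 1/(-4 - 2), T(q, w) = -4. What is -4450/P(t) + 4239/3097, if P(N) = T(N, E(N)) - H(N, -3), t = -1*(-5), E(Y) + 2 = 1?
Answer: 82787397/71231 ≈ 1162.2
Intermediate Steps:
E(Y) = -1 (E(Y) = -2 + 1 = -1)
t = 5
H(j, h) = -⅙ (H(j, h) = 1/(-6) = -⅙)
P(N) = -23/6 (P(N) = -4 - 1*(-⅙) = -4 + ⅙ = -23/6)
-4450/P(t) + 4239/3097 = -4450/(-23/6) + 4239/3097 = -4450*(-6/23) + 4239*(1/3097) = 26700/23 + 4239/3097 = 82787397/71231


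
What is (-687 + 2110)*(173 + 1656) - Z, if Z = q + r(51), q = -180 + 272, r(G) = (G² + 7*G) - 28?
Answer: 2599645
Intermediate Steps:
r(G) = -28 + G² + 7*G
q = 92
Z = 3022 (Z = 92 + (-28 + 51² + 7*51) = 92 + (-28 + 2601 + 357) = 92 + 2930 = 3022)
(-687 + 2110)*(173 + 1656) - Z = (-687 + 2110)*(173 + 1656) - 1*3022 = 1423*1829 - 3022 = 2602667 - 3022 = 2599645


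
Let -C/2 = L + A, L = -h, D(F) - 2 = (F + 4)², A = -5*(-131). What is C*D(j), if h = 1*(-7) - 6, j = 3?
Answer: -68136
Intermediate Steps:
A = 655
h = -13 (h = -7 - 6 = -13)
D(F) = 2 + (4 + F)² (D(F) = 2 + (F + 4)² = 2 + (4 + F)²)
L = 13 (L = -1*(-13) = 13)
C = -1336 (C = -2*(13 + 655) = -2*668 = -1336)
C*D(j) = -1336*(2 + (4 + 3)²) = -1336*(2 + 7²) = -1336*(2 + 49) = -1336*51 = -68136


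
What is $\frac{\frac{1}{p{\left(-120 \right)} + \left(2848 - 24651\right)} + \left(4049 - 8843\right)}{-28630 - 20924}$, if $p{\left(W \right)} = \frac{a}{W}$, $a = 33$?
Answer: $\frac{2090498027}{21608789787} \approx 0.096743$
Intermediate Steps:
$p{\left(W \right)} = \frac{33}{W}$
$\frac{\frac{1}{p{\left(-120 \right)} + \left(2848 - 24651\right)} + \left(4049 - 8843\right)}{-28630 - 20924} = \frac{\frac{1}{\frac{33}{-120} + \left(2848 - 24651\right)} + \left(4049 - 8843\right)}{-28630 - 20924} = \frac{\frac{1}{33 \left(- \frac{1}{120}\right) + \left(2848 - 24651\right)} - 4794}{-49554} = \left(\frac{1}{- \frac{11}{40} - 21803} - 4794\right) \left(- \frac{1}{49554}\right) = \left(\frac{1}{- \frac{872131}{40}} - 4794\right) \left(- \frac{1}{49554}\right) = \left(- \frac{40}{872131} - 4794\right) \left(- \frac{1}{49554}\right) = \left(- \frac{4180996054}{872131}\right) \left(- \frac{1}{49554}\right) = \frac{2090498027}{21608789787}$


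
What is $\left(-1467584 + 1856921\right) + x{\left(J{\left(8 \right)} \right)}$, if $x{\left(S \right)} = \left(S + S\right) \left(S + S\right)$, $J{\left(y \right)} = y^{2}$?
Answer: $405721$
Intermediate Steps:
$x{\left(S \right)} = 4 S^{2}$ ($x{\left(S \right)} = 2 S 2 S = 4 S^{2}$)
$\left(-1467584 + 1856921\right) + x{\left(J{\left(8 \right)} \right)} = \left(-1467584 + 1856921\right) + 4 \left(8^{2}\right)^{2} = 389337 + 4 \cdot 64^{2} = 389337 + 4 \cdot 4096 = 389337 + 16384 = 405721$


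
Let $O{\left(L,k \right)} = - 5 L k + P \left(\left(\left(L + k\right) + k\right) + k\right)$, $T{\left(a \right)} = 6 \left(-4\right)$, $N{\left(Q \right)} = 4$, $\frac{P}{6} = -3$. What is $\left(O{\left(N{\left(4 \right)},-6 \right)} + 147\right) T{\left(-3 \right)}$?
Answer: $-12456$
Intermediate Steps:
$P = -18$ ($P = 6 \left(-3\right) = -18$)
$T{\left(a \right)} = -24$
$O{\left(L,k \right)} = - 54 k - 18 L - 5 L k$ ($O{\left(L,k \right)} = - 5 L k - 18 \left(\left(\left(L + k\right) + k\right) + k\right) = - 5 L k - 18 \left(\left(L + 2 k\right) + k\right) = - 5 L k - 18 \left(L + 3 k\right) = - 5 L k - \left(18 L + 54 k\right) = - 54 k - 18 L - 5 L k$)
$\left(O{\left(N{\left(4 \right)},-6 \right)} + 147\right) T{\left(-3 \right)} = \left(\left(\left(-54\right) \left(-6\right) - 72 - 20 \left(-6\right)\right) + 147\right) \left(-24\right) = \left(\left(324 - 72 + 120\right) + 147\right) \left(-24\right) = \left(372 + 147\right) \left(-24\right) = 519 \left(-24\right) = -12456$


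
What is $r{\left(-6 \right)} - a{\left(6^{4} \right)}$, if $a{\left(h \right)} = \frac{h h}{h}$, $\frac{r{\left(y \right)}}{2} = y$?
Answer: $-1308$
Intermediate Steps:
$r{\left(y \right)} = 2 y$
$a{\left(h \right)} = h$ ($a{\left(h \right)} = \frac{h^{2}}{h} = h$)
$r{\left(-6 \right)} - a{\left(6^{4} \right)} = 2 \left(-6\right) - 6^{4} = -12 - 1296 = -1308$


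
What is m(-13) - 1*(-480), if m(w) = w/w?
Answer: 481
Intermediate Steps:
m(w) = 1
m(-13) - 1*(-480) = 1 - 1*(-480) = 1 + 480 = 481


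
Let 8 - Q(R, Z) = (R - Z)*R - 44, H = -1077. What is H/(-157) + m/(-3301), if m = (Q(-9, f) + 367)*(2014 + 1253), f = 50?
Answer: 61002105/518257 ≈ 117.71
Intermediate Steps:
Q(R, Z) = 52 - R*(R - Z) (Q(R, Z) = 8 - ((R - Z)*R - 44) = 8 - (R*(R - Z) - 44) = 8 - (-44 + R*(R - Z)) = 8 + (44 - R*(R - Z)) = 52 - R*(R - Z))
m = -365904 (m = ((52 - 1*(-9)² - 9*50) + 367)*(2014 + 1253) = ((52 - 1*81 - 450) + 367)*3267 = ((52 - 81 - 450) + 367)*3267 = (-479 + 367)*3267 = -112*3267 = -365904)
H/(-157) + m/(-3301) = -1077/(-157) - 365904/(-3301) = -1077*(-1/157) - 365904*(-1/3301) = 1077/157 + 365904/3301 = 61002105/518257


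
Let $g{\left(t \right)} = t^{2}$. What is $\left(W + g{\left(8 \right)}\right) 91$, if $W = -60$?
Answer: $364$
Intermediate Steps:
$\left(W + g{\left(8 \right)}\right) 91 = \left(-60 + 8^{2}\right) 91 = \left(-60 + 64\right) 91 = 4 \cdot 91 = 364$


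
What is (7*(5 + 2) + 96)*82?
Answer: 11890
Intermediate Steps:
(7*(5 + 2) + 96)*82 = (7*7 + 96)*82 = (49 + 96)*82 = 145*82 = 11890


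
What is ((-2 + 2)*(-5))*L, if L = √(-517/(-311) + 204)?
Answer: 0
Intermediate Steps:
L = √19891871/311 (L = √(-517*(-1/311) + 204) = √(517/311 + 204) = √(63961/311) = √19891871/311 ≈ 14.341)
((-2 + 2)*(-5))*L = ((-2 + 2)*(-5))*(√19891871/311) = (0*(-5))*(√19891871/311) = 0*(√19891871/311) = 0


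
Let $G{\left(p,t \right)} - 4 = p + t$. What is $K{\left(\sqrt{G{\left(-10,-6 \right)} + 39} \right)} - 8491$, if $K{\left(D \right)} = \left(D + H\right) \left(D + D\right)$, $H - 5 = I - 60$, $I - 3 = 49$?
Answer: $-8437 - 18 \sqrt{3} \approx -8468.2$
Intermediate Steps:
$I = 52$ ($I = 3 + 49 = 52$)
$H = -3$ ($H = 5 + \left(52 - 60\right) = 5 - 8 = -3$)
$G{\left(p,t \right)} = 4 + p + t$ ($G{\left(p,t \right)} = 4 + \left(p + t\right) = 4 + p + t$)
$K{\left(D \right)} = 2 D \left(-3 + D\right)$ ($K{\left(D \right)} = \left(D - 3\right) \left(D + D\right) = \left(-3 + D\right) 2 D = 2 D \left(-3 + D\right)$)
$K{\left(\sqrt{G{\left(-10,-6 \right)} + 39} \right)} - 8491 = 2 \sqrt{\left(4 - 10 - 6\right) + 39} \left(-3 + \sqrt{\left(4 - 10 - 6\right) + 39}\right) - 8491 = 2 \sqrt{-12 + 39} \left(-3 + \sqrt{-12 + 39}\right) - 8491 = 2 \sqrt{27} \left(-3 + \sqrt{27}\right) - 8491 = 2 \cdot 3 \sqrt{3} \left(-3 + 3 \sqrt{3}\right) - 8491 = 6 \sqrt{3} \left(-3 + 3 \sqrt{3}\right) - 8491 = -8491 + 6 \sqrt{3} \left(-3 + 3 \sqrt{3}\right)$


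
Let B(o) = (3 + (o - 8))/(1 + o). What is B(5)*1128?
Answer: 0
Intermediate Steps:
B(o) = (-5 + o)/(1 + o) (B(o) = (3 + (-8 + o))/(1 + o) = (-5 + o)/(1 + o))
B(5)*1128 = ((-5 + 5)/(1 + 5))*1128 = (0/6)*1128 = ((⅙)*0)*1128 = 0*1128 = 0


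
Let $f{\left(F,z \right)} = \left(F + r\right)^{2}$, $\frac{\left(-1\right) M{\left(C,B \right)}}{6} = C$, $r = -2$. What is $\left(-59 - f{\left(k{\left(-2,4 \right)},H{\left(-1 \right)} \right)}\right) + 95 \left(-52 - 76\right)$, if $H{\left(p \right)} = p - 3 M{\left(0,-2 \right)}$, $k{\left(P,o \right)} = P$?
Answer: $-12235$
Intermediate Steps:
$M{\left(C,B \right)} = - 6 C$
$H{\left(p \right)} = p$ ($H{\left(p \right)} = p - 3 \left(\left(-6\right) 0\right) = p - 0 = p + 0 = p$)
$f{\left(F,z \right)} = \left(-2 + F\right)^{2}$ ($f{\left(F,z \right)} = \left(F - 2\right)^{2} = \left(-2 + F\right)^{2}$)
$\left(-59 - f{\left(k{\left(-2,4 \right)},H{\left(-1 \right)} \right)}\right) + 95 \left(-52 - 76\right) = \left(-59 - \left(-2 - 2\right)^{2}\right) + 95 \left(-52 - 76\right) = \left(-59 - \left(-4\right)^{2}\right) + 95 \left(-52 - 76\right) = \left(-59 - 16\right) + 95 \left(-128\right) = \left(-59 - 16\right) - 12160 = -75 - 12160 = -12235$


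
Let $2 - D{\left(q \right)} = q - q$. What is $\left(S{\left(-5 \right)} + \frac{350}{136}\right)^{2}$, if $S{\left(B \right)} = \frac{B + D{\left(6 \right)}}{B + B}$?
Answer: $\frac{954529}{115600} \approx 8.2572$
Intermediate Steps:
$D{\left(q \right)} = 2$ ($D{\left(q \right)} = 2 - \left(q - q\right) = 2 - 0 = 2 + 0 = 2$)
$S{\left(B \right)} = \frac{2 + B}{2 B}$ ($S{\left(B \right)} = \frac{B + 2}{B + B} = \frac{2 + B}{2 B}$)
$\left(S{\left(-5 \right)} + \frac{350}{136}\right)^{2} = \left(\frac{2 - 5}{2 \left(-5\right)} + \frac{350}{136}\right)^{2} = \left(\frac{1}{2} \left(- \frac{1}{5}\right) \left(-3\right) + 350 \cdot \frac{1}{136}\right)^{2} = \left(\frac{3}{10} + \frac{175}{68}\right)^{2} = \left(\frac{977}{340}\right)^{2} = \frac{954529}{115600}$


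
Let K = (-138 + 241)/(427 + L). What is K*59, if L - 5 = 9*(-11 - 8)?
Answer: 6077/261 ≈ 23.284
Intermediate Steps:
L = -166 (L = 5 + 9*(-11 - 8) = 5 + 9*(-19) = 5 - 171 = -166)
K = 103/261 (K = (-138 + 241)/(427 - 166) = 103/261 ≈ 0.39464)
K*59 = (103/261)*59 = 6077/261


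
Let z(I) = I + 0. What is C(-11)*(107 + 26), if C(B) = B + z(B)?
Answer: -2926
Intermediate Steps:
z(I) = I
C(B) = 2*B (C(B) = B + B = 2*B)
C(-11)*(107 + 26) = (2*(-11))*(107 + 26) = -22*133 = -2926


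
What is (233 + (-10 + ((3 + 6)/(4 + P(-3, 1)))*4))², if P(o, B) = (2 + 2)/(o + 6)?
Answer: 844561/16 ≈ 52785.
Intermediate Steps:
P(o, B) = 4/(6 + o)
(233 + (-10 + ((3 + 6)/(4 + P(-3, 1)))*4))² = (233 + (-10 + ((3 + 6)/(4 + 4/(6 - 3)))*4))² = (233 + (-10 + (9/(4 + 4/3))*4))² = (233 + (-10 + (9/(16/3))*4))² = (233 + (-10 + (9*(3/16))*4))² = (233 + (-10 + (27/16)*4))² = (233 + (-10 + 27/4))² = (233 - 13/4)² = (919/4)² = 844561/16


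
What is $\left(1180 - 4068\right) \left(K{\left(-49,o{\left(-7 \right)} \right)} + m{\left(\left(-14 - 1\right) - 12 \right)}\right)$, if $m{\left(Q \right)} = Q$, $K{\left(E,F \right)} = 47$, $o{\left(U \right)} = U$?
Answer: $-57760$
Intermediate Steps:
$\left(1180 - 4068\right) \left(K{\left(-49,o{\left(-7 \right)} \right)} + m{\left(\left(-14 - 1\right) - 12 \right)}\right) = \left(1180 - 4068\right) \left(47 - 27\right) = - 2888 \left(47 - 27\right) = \left(-2888\right) 20 = -57760$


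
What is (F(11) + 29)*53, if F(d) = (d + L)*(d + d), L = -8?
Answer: 5035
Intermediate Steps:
F(d) = 2*d*(-8 + d) (F(d) = (d - 8)*(d + d) = (-8 + d)*(2*d) = 2*d*(-8 + d))
(F(11) + 29)*53 = (2*11*(-8 + 11) + 29)*53 = (2*11*3 + 29)*53 = (66 + 29)*53 = 95*53 = 5035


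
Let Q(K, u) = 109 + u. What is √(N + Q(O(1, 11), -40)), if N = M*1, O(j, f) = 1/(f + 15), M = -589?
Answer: 2*I*√130 ≈ 22.803*I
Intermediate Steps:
O(j, f) = 1/(15 + f)
N = -589 (N = -589*1 = -589)
√(N + Q(O(1, 11), -40)) = √(-589 + (109 - 40)) = √(-589 + 69) = √(-520) = 2*I*√130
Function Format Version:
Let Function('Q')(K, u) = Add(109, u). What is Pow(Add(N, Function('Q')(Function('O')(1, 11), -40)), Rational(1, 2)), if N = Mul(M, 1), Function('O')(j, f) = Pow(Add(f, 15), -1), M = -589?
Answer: Mul(2, I, Pow(130, Rational(1, 2))) ≈ Mul(22.803, I)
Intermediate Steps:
Function('O')(j, f) = Pow(Add(15, f), -1)
N = -589 (N = Mul(-589, 1) = -589)
Pow(Add(N, Function('Q')(Function('O')(1, 11), -40)), Rational(1, 2)) = Pow(Add(-589, Add(109, -40)), Rational(1, 2)) = Pow(Add(-589, 69), Rational(1, 2)) = Pow(-520, Rational(1, 2)) = Mul(2, I, Pow(130, Rational(1, 2)))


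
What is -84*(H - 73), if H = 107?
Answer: -2856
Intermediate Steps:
-84*(H - 73) = -84*(107 - 73) = -84*34 = -2856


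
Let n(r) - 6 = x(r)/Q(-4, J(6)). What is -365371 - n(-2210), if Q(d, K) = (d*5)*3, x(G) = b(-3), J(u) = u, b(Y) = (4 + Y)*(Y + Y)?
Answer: -3653771/10 ≈ -3.6538e+5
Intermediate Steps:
b(Y) = 2*Y*(4 + Y) (b(Y) = (4 + Y)*(2*Y) = 2*Y*(4 + Y))
x(G) = -6 (x(G) = 2*(-3)*(4 - 3) = 2*(-3)*1 = -6)
Q(d, K) = 15*d (Q(d, K) = (5*d)*3 = 15*d)
n(r) = 61/10 (n(r) = 6 - 6/(15*(-4)) = 6 - 6/(-60) = 6 - 6*(-1/60) = 6 + ⅒ = 61/10)
-365371 - n(-2210) = -365371 - 1*61/10 = -365371 - 61/10 = -3653771/10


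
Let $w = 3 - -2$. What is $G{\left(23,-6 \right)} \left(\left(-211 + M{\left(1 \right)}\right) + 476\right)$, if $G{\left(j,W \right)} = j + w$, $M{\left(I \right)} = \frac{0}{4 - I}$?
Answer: $7420$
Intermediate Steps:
$w = 5$ ($w = 3 + 2 = 5$)
$M{\left(I \right)} = 0$
$G{\left(j,W \right)} = 5 + j$ ($G{\left(j,W \right)} = j + 5 = 5 + j$)
$G{\left(23,-6 \right)} \left(\left(-211 + M{\left(1 \right)}\right) + 476\right) = \left(5 + 23\right) \left(\left(-211 + 0\right) + 476\right) = 28 \left(-211 + 476\right) = 28 \cdot 265 = 7420$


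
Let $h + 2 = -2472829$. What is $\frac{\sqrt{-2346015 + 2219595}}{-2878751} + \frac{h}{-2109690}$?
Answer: $\frac{274759}{234410} - \frac{14 i \sqrt{645}}{2878751} \approx 1.1721 - 0.00012351 i$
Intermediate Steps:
$h = -2472831$ ($h = -2 - 2472829 = -2472831$)
$\frac{\sqrt{-2346015 + 2219595}}{-2878751} + \frac{h}{-2109690} = \frac{\sqrt{-2346015 + 2219595}}{-2878751} - \frac{2472831}{-2109690} = \sqrt{-126420} \left(- \frac{1}{2878751}\right) - - \frac{274759}{234410} = 14 i \sqrt{645} \left(- \frac{1}{2878751}\right) + \frac{274759}{234410} = - \frac{14 i \sqrt{645}}{2878751} + \frac{274759}{234410} = \frac{274759}{234410} - \frac{14 i \sqrt{645}}{2878751}$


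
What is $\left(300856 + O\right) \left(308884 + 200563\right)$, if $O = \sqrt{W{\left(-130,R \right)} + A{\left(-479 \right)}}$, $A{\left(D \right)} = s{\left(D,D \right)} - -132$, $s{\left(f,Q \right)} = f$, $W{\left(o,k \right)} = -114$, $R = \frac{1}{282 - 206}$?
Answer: $153270186632 + 509447 i \sqrt{461} \approx 1.5327 \cdot 10^{11} + 1.0938 \cdot 10^{7} i$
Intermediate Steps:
$R = \frac{1}{76} \approx 0.013158$
$A{\left(D \right)} = 132 + D$ ($A{\left(D \right)} = D - -132 = D + 132 = 132 + D$)
$O = i \sqrt{461}$ ($O = \sqrt{-114 + \left(132 - 479\right)} = \sqrt{-114 - 347} = \sqrt{-461} = i \sqrt{461} \approx 21.471 i$)
$\left(300856 + O\right) \left(308884 + 200563\right) = \left(300856 + i \sqrt{461}\right) \left(308884 + 200563\right) = \left(300856 + i \sqrt{461}\right) 509447 = 153270186632 + 509447 i \sqrt{461}$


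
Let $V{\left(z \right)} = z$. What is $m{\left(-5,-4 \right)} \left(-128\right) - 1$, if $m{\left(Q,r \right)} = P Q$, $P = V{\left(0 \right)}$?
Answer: $-1$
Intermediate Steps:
$P = 0$
$m{\left(Q,r \right)} = 0$ ($m{\left(Q,r \right)} = 0 Q = 0$)
$m{\left(-5,-4 \right)} \left(-128\right) - 1 = 0 \left(-128\right) - 1 = 0 - 1 = -1$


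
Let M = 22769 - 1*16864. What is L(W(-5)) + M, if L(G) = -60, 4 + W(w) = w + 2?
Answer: 5845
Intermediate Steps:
W(w) = -2 + w (W(w) = -4 + (w + 2) = -4 + (2 + w) = -2 + w)
M = 5905 (M = 22769 - 16864 = 5905)
L(W(-5)) + M = -60 + 5905 = 5845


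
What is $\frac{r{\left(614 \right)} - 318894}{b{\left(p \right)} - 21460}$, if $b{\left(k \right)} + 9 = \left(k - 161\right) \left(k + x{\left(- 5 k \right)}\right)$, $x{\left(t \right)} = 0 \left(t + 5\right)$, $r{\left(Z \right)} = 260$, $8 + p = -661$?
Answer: $- \frac{318634}{533801} \approx -0.59692$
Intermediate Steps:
$p = -669$ ($p = -8 - 661 = -669$)
$x{\left(t \right)} = 0$ ($x{\left(t \right)} = 0 \left(5 + t\right) = 0$)
$b{\left(k \right)} = -9 + k \left(-161 + k\right)$ ($b{\left(k \right)} = -9 + \left(k - 161\right) \left(k + 0\right) = -9 + \left(-161 + k\right) k = -9 + k \left(-161 + k\right)$)
$\frac{r{\left(614 \right)} - 318894}{b{\left(p \right)} - 21460} = \frac{260 - 318894}{\left(-9 + \left(-669\right)^{2} - -107709\right) - 21460} = - \frac{318634}{\left(-9 + 447561 + 107709\right) - 21460} = - \frac{318634}{555261 - 21460} = - \frac{318634}{533801}$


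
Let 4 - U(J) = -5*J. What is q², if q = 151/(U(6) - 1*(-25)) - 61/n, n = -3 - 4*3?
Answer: 34386496/783225 ≈ 43.904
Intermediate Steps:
U(J) = 4 + 5*J (U(J) = 4 - (-5)*J = 4 + 5*J)
n = -15 (n = -3 - 12 = -15)
q = 5864/885 (q = 151/((4 + 5*6) - 1*(-25)) - 61/(-15) = 151/((4 + 30) + 25) - 61*(-1/15) = 151/(34 + 25) + 61/15 = 151/59 + 61/15 = 5864/885 ≈ 6.6260)
q² = (5864/885)² = 34386496/783225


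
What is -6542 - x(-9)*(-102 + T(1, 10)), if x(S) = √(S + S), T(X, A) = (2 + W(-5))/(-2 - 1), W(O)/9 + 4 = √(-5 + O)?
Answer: -6542 - 18*√5 + 272*I*√2 ≈ -6582.3 + 384.67*I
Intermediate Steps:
W(O) = -36 + 9*√(-5 + O)
T(X, A) = 34/3 - 3*I*√10 (T(X, A) = (2 + (-36 + 9*√(-5 - 5)))/(-2 - 1) = (2 + (-36 + 9*√(-10)))/(-3) = (2 + (-36 + 9*(I*√10)))*(-⅓) = (2 + (-36 + 9*I*√10))*(-⅓) = (-34 + 9*I*√10)*(-⅓) = 34/3 - 3*I*√10)
x(S) = √2*√S (x(S) = √(2*S) = √2*√S)
-6542 - x(-9)*(-102 + T(1, 10)) = -6542 - √2*√(-9)*(-102 + (34/3 - 3*I*√10)) = -6542 - √2*(3*I)*(-272/3 - 3*I*√10) = -6542 - 3*I*√2*(-272/3 - 3*I*√10)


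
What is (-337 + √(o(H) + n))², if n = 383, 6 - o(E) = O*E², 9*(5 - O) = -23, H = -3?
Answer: (337 - √321)² ≈ 1.0181e+5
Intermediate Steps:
O = 68/9 (O = 5 - ⅑*(-23) = 5 + 23/9 = 68/9 ≈ 7.5556)
o(E) = 6 - 68*E²/9
(-337 + √(o(H) + n))² = (-337 + √((6 - 68/9*(-3)²) + 383))² = (-337 + √((6 - 68/9*9) + 383))² = (-337 + √((6 - 68) + 383))² = (-337 + √(-62 + 383))² = (-337 + √321)²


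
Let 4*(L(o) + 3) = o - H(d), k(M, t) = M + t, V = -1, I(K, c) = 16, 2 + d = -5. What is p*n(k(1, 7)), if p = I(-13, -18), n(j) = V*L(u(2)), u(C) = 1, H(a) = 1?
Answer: 48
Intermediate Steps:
d = -7 (d = -2 - 5 = -7)
L(o) = -13/4 + o/4 (L(o) = -3 + (o - 1*1)/4 = -3 + (o - 1)/4 = -3 + (-1 + o)/4 = -3 + (-1/4 + o/4) = -13/4 + o/4)
n(j) = 3 (n(j) = -(-13/4 + (1/4)*1) = -(-13/4 + 1/4) = -1*(-3) = 3)
p = 16
p*n(k(1, 7)) = 16*3 = 48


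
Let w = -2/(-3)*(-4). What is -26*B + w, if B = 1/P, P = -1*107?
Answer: -778/321 ≈ -2.4237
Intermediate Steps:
P = -107
w = -8/3 (w = -2*(-⅓)*(-4) = (⅔)*(-4) = -8/3 ≈ -2.6667)
B = -1/107 (B = 1/(-107) = -1/107 ≈ -0.0093458)
-26*B + w = -26*(-1/107) - 8/3 = 26/107 - 8/3 = -778/321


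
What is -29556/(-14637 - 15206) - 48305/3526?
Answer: -1337351659/105226418 ≈ -12.709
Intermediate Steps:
-29556/(-14637 - 15206) - 48305/3526 = -29556/(-29843) - 48305*1/3526 = -29556*(-1/29843) - 48305/3526 = 29556/29843 - 48305/3526 = -1337351659/105226418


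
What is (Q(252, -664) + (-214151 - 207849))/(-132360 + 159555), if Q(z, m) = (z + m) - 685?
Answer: -423097/27195 ≈ -15.558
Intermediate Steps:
Q(z, m) = -685 + m + z (Q(z, m) = (m + z) - 685 = -685 + m + z)
(Q(252, -664) + (-214151 - 207849))/(-132360 + 159555) = ((-685 - 664 + 252) + (-214151 - 207849))/(-132360 + 159555) = (-1097 - 422000)/27195 = -423097*1/27195 = -423097/27195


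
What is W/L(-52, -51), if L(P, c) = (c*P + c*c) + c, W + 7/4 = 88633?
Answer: 118175/6936 ≈ 17.038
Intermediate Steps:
W = 354525/4 (W = -7/4 + 88633 = 354525/4 ≈ 88631.)
L(P, c) = c + c² + P*c (L(P, c) = (P*c + c²) + c = (c² + P*c) + c = c + c² + P*c)
W/L(-52, -51) = 354525/(4*((-51*(1 - 52 - 51)))) = 354525/(4*((-51*(-102)))) = (354525/4)/5202 = (354525/4)*(1/5202) = 118175/6936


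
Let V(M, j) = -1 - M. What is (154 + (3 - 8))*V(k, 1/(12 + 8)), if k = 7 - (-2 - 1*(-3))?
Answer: -1043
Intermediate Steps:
k = 6 (k = 7 - (-2 + 3) = 7 - 1*1 = 7 - 1 = 6)
(154 + (3 - 8))*V(k, 1/(12 + 8)) = (154 + (3 - 8))*(-1 - 1*6) = (154 - 5)*(-1 - 6) = 149*(-7) = -1043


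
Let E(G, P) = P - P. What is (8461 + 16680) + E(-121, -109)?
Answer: 25141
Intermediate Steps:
E(G, P) = 0
(8461 + 16680) + E(-121, -109) = (8461 + 16680) + 0 = 25141 + 0 = 25141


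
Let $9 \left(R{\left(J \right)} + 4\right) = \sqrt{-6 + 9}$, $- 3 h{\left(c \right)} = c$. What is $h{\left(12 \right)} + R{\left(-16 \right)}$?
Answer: $-8 + \frac{\sqrt{3}}{9} \approx -7.8075$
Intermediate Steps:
$h{\left(c \right)} = - \frac{c}{3}$
$R{\left(J \right)} = -4 + \frac{\sqrt{3}}{9}$ ($R{\left(J \right)} = -4 + \frac{\sqrt{-6 + 9}}{9} = -4 + \frac{\sqrt{3}}{9}$)
$h{\left(12 \right)} + R{\left(-16 \right)} = \left(- \frac{1}{3}\right) 12 - \left(4 - \frac{\sqrt{3}}{9}\right) = -4 - \left(4 - \frac{\sqrt{3}}{9}\right) = -8 + \frac{\sqrt{3}}{9}$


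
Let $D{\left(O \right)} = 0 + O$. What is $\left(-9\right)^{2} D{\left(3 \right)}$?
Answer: $243$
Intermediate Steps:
$D{\left(O \right)} = O$
$\left(-9\right)^{2} D{\left(3 \right)} = \left(-9\right)^{2} \cdot 3 = 81 \cdot 3 = 243$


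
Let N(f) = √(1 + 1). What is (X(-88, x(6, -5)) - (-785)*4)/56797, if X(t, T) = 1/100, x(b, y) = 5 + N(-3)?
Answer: 314001/5679700 ≈ 0.055285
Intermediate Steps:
N(f) = √2
x(b, y) = 5 + √2
X(t, T) = 1/100
(X(-88, x(6, -5)) - (-785)*4)/56797 = (1/100 - (-785)*4)/56797 = (1/100 - 1*(-3140))*(1/56797) = (1/100 + 3140)*(1/56797) = (314001/100)*(1/56797) = 314001/5679700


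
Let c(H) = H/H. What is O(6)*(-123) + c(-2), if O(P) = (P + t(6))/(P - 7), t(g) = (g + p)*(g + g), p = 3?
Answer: 14023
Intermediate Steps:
c(H) = 1
t(g) = 2*g*(3 + g) (t(g) = (g + 3)*(g + g) = (3 + g)*(2*g) = 2*g*(3 + g))
O(P) = (108 + P)/(-7 + P) (O(P) = (P + 2*6*(3 + 6))/(P - 7) = (P + 2*6*9)/(-7 + P) = (P + 108)/(-7 + P) = (108 + P)/(-7 + P))
O(6)*(-123) + c(-2) = ((108 + 6)/(-7 + 6))*(-123) + 1 = (114/(-1))*(-123) + 1 = -1*114*(-123) + 1 = -114*(-123) + 1 = 14022 + 1 = 14023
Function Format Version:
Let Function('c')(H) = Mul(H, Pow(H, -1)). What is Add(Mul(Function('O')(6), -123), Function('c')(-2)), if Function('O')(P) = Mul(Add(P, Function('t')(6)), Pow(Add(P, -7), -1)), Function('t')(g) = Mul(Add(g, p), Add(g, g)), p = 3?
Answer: 14023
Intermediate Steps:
Function('c')(H) = 1
Function('t')(g) = Mul(2, g, Add(3, g)) (Function('t')(g) = Mul(Add(g, 3), Add(g, g)) = Mul(Add(3, g), Mul(2, g)) = Mul(2, g, Add(3, g)))
Function('O')(P) = Mul(Pow(Add(-7, P), -1), Add(108, P)) (Function('O')(P) = Mul(Add(P, Mul(2, 6, Add(3, 6))), Pow(Add(P, -7), -1)) = Mul(Add(P, Mul(2, 6, 9)), Pow(Add(-7, P), -1)) = Mul(Add(P, 108), Pow(Add(-7, P), -1)) = Mul(Add(108, P), Pow(Add(-7, P), -1)) = Mul(Pow(Add(-7, P), -1), Add(108, P)))
Add(Mul(Function('O')(6), -123), Function('c')(-2)) = Add(Mul(Mul(Pow(Add(-7, 6), -1), Add(108, 6)), -123), 1) = Add(Mul(Mul(Pow(-1, -1), 114), -123), 1) = Add(Mul(Mul(-1, 114), -123), 1) = Add(Mul(-114, -123), 1) = Add(14022, 1) = 14023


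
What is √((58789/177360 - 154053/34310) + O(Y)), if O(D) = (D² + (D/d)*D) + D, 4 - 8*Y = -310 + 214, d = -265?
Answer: 31*√11094553088163715065/8062918620 ≈ 12.806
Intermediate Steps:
Y = 25/2 (Y = ½ - (-310 + 214)/8 = ½ - ⅛*(-96) = ½ + 12 = 25/2 ≈ 12.500)
O(D) = D + 264*D²/265 (O(D) = (D² + (D/(-265))*D) + D = (D² + (D*(-1/265))*D) + D = (D² + (-D/265)*D) + D = (D² - D²/265) + D = 264*D²/265 + D = D + 264*D²/265)
√((58789/177360 - 154053/34310) + O(Y)) = √((58789/177360 - 154053/34310) + (1/265)*(25/2)*(265 + 264*(25/2))) = √((58789*(1/177360) - 154053*1/34310) + (1/265)*(25/2)*(265 + 3300)) = √((58789/177360 - 154053/34310) + (1/265)*(25/2)*3565) = √(-2530578949/608522160 + 17825/106) = √(5289333066703/32251674480) = 31*√11094553088163715065/8062918620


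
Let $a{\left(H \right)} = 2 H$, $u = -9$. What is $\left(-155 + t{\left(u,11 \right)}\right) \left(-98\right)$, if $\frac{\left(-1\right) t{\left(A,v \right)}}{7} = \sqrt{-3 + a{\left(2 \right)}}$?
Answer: $15876$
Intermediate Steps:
$t{\left(A,v \right)} = -7$ ($t{\left(A,v \right)} = - 7 \sqrt{-3 + 2 \cdot 2} = - 7 \sqrt{-3 + 4} = - 7 \sqrt{1} = \left(-7\right) 1 = -7$)
$\left(-155 + t{\left(u,11 \right)}\right) \left(-98\right) = \left(-155 - 7\right) \left(-98\right) = \left(-162\right) \left(-98\right) = 15876$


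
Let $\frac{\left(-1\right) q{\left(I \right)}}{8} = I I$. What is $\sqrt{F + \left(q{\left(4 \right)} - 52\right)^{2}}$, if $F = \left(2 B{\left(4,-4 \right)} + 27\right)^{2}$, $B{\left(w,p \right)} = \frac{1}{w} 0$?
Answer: $9 \sqrt{409} \approx 182.01$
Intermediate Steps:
$B{\left(w,p \right)} = 0$
$q{\left(I \right)} = - 8 I^{2}$ ($q{\left(I \right)} = - 8 I I = - 8 I^{2}$)
$F = 729$ ($F = \left(2 \cdot 0 + 27\right)^{2} = \left(0 + 27\right)^{2} = 27^{2} = 729$)
$\sqrt{F + \left(q{\left(4 \right)} - 52\right)^{2}} = \sqrt{729 + \left(- 8 \cdot 4^{2} - 52\right)^{2}} = \sqrt{729 + \left(\left(-8\right) 16 - 52\right)^{2}} = \sqrt{729 + \left(-128 - 52\right)^{2}} = \sqrt{729 + \left(-180\right)^{2}} = \sqrt{729 + 32400} = \sqrt{33129} = 9 \sqrt{409}$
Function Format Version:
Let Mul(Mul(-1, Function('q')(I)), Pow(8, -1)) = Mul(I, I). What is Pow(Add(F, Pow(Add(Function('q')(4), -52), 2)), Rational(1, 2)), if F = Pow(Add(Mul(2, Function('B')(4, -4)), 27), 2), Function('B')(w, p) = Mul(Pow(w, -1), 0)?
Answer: Mul(9, Pow(409, Rational(1, 2))) ≈ 182.01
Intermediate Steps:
Function('B')(w, p) = 0
Function('q')(I) = Mul(-8, Pow(I, 2)) (Function('q')(I) = Mul(-8, Mul(I, I)) = Mul(-8, Pow(I, 2)))
F = 729 (F = Pow(Add(Mul(2, 0), 27), 2) = Pow(Add(0, 27), 2) = Pow(27, 2) = 729)
Pow(Add(F, Pow(Add(Function('q')(4), -52), 2)), Rational(1, 2)) = Pow(Add(729, Pow(Add(Mul(-8, Pow(4, 2)), -52), 2)), Rational(1, 2)) = Pow(Add(729, Pow(Add(Mul(-8, 16), -52), 2)), Rational(1, 2)) = Pow(Add(729, Pow(Add(-128, -52), 2)), Rational(1, 2)) = Pow(Add(729, Pow(-180, 2)), Rational(1, 2)) = Pow(Add(729, 32400), Rational(1, 2)) = Pow(33129, Rational(1, 2)) = Mul(9, Pow(409, Rational(1, 2)))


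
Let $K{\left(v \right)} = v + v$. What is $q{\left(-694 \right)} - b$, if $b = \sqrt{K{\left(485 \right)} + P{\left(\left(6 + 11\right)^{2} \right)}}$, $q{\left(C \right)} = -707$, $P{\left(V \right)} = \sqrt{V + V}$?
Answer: $-707 - \sqrt{970 + 17 \sqrt{2}} \approx -738.53$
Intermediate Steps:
$K{\left(v \right)} = 2 v$
$P{\left(V \right)} = \sqrt{2} \sqrt{V}$ ($P{\left(V \right)} = \sqrt{2 V} = \sqrt{2} \sqrt{V}$)
$b = \sqrt{970 + 17 \sqrt{2}}$ ($b = \sqrt{2 \cdot 485 + \sqrt{2} \sqrt{\left(6 + 11\right)^{2}}} = \sqrt{970 + \sqrt{2} \sqrt{17^{2}}} = \sqrt{970 + \sqrt{2} \sqrt{289}} = \sqrt{970 + \sqrt{2} \cdot 17} = \sqrt{970 + 17 \sqrt{2}} \approx 31.528$)
$q{\left(-694 \right)} - b = -707 - \sqrt{970 + 17 \sqrt{2}}$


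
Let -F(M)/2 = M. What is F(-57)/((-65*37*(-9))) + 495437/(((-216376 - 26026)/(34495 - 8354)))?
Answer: -93443033110379/1748930430 ≈ -53429.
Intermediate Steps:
F(M) = -2*M
F(-57)/((-65*37*(-9))) + 495437/(((-216376 - 26026)/(34495 - 8354))) = (-2*(-57))/((-65*37*(-9))) + 495437/(((-216376 - 26026)/(34495 - 8354))) = 114/((-2405*(-9))) + 495437/((-242402/26141)) = 114/21645 + 495437/((-242402*1/26141)) = 114*(1/21645) + 495437/(-242402/26141) = 38/7215 + 495437*(-26141/242402) = 38/7215 - 12951218617/242402 = -93443033110379/1748930430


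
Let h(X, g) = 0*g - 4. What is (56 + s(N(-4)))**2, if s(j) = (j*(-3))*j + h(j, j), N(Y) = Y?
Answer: 16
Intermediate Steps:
h(X, g) = -4 (h(X, g) = 0 - 4 = -4)
s(j) = -4 - 3*j**2 (s(j) = (j*(-3))*j - 4 = (-3*j)*j - 4 = -3*j**2 - 4 = -4 - 3*j**2)
(56 + s(N(-4)))**2 = (56 + (-4 - 3*(-4)**2))**2 = (56 + (-4 - 3*16))**2 = (56 + (-4 - 48))**2 = (56 - 52)**2 = 4**2 = 16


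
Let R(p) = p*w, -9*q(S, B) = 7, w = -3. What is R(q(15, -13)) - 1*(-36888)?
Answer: 110671/3 ≈ 36890.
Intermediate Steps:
q(S, B) = -7/9 (q(S, B) = -⅑*7 = -7/9)
R(p) = -3*p (R(p) = p*(-3) = -3*p)
R(q(15, -13)) - 1*(-36888) = -3*(-7/9) - 1*(-36888) = 7/3 + 36888 = 110671/3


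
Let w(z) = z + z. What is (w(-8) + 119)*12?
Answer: 1236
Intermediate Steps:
w(z) = 2*z
(w(-8) + 119)*12 = (2*(-8) + 119)*12 = (-16 + 119)*12 = 103*12 = 1236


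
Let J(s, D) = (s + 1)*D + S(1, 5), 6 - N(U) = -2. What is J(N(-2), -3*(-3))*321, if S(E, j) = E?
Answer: 26322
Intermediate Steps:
N(U) = 8 (N(U) = 6 - 1*(-2) = 6 + 2 = 8)
J(s, D) = 1 + D*(1 + s) (J(s, D) = (s + 1)*D + 1 = (1 + s)*D + 1 = D*(1 + s) + 1 = 1 + D*(1 + s))
J(N(-2), -3*(-3))*321 = (1 - 3*(-3) - 3*(-3)*8)*321 = (1 + 9 + 9*8)*321 = (1 + 9 + 72)*321 = 82*321 = 26322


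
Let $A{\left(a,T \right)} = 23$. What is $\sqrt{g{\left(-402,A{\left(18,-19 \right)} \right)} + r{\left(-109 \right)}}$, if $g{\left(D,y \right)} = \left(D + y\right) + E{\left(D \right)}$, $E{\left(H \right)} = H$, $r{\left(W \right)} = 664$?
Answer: $3 i \sqrt{13} \approx 10.817 i$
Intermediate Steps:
$g{\left(D,y \right)} = y + 2 D$ ($g{\left(D,y \right)} = \left(D + y\right) + D = y + 2 D$)
$\sqrt{g{\left(-402,A{\left(18,-19 \right)} \right)} + r{\left(-109 \right)}} = \sqrt{\left(23 + 2 \left(-402\right)\right) + 664} = \sqrt{\left(23 - 804\right) + 664} = \sqrt{-781 + 664} = \sqrt{-117} = 3 i \sqrt{13}$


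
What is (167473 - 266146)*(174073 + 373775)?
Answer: -54057805704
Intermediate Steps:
(167473 - 266146)*(174073 + 373775) = -98673*547848 = -54057805704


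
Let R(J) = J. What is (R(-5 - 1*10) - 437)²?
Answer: 204304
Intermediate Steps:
(R(-5 - 1*10) - 437)² = ((-5 - 1*10) - 437)² = ((-5 - 10) - 437)² = (-15 - 437)² = (-452)² = 204304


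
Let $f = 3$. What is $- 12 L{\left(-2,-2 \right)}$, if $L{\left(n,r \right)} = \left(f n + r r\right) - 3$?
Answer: $60$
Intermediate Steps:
$L{\left(n,r \right)} = -3 + r^{2} + 3 n$ ($L{\left(n,r \right)} = \left(3 n + r r\right) - 3 = \left(3 n + r^{2}\right) - 3 = \left(r^{2} + 3 n\right) - 3 = -3 + r^{2} + 3 n$)
$- 12 L{\left(-2,-2 \right)} = - 12 \left(-3 + \left(-2\right)^{2} + 3 \left(-2\right)\right) = - 12 \left(-3 + 4 - 6\right) = \left(-12\right) \left(-5\right) = 60$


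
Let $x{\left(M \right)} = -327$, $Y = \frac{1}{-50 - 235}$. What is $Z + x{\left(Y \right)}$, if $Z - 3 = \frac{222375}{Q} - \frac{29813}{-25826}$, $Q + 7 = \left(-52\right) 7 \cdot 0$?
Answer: $- \frac{5801421427}{180782} \approx -32091.0$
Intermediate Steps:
$Q = -7$ ($Q = -7 + \left(-52\right) 7 \cdot 0 = -7 - 0 = -7 + 0 = -7$)
$Y = - \frac{1}{285}$ ($Y = \frac{1}{-285} = - \frac{1}{285} \approx -0.0035088$)
$Z = - \frac{5742305713}{180782}$ ($Z = 3 + \left(\frac{222375}{-7} - \frac{29813}{-25826}\right) = 3 + \left(222375 \left(- \frac{1}{7}\right) - - \frac{29813}{25826}\right) = 3 + \left(- \frac{222375}{7} + \frac{29813}{25826}\right) = 3 - \frac{5742848059}{180782} = - \frac{5742305713}{180782} \approx -31764.0$)
$Z + x{\left(Y \right)} = - \frac{5742305713}{180782} - 327 = - \frac{5801421427}{180782}$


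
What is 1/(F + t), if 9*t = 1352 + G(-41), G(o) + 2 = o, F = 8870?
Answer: 9/81139 ≈ 0.00011092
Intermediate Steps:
G(o) = -2 + o
t = 1309/9 (t = (1352 + (-2 - 41))/9 = (1352 - 43)/9 = (⅑)*1309 = 1309/9 ≈ 145.44)
1/(F + t) = 1/(8870 + 1309/9) = 1/(81139/9) = 9/81139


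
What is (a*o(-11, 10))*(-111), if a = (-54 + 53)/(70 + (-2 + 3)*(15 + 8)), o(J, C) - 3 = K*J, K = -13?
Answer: 5402/31 ≈ 174.26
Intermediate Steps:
o(J, C) = 3 - 13*J
a = -1/93 (a = -1/(70 + 1*23) = -1/(70 + 23) = -1/93 ≈ -0.010753)
(a*o(-11, 10))*(-111) = -(3 - 13*(-11))/93*(-111) = -(3 + 143)/93*(-111) = -1/93*146*(-111) = -146/93*(-111) = 5402/31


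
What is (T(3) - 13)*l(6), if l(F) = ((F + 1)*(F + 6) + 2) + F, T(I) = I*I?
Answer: -368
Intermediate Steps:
T(I) = I²
l(F) = 2 + F + (1 + F)*(6 + F) (l(F) = ((1 + F)*(6 + F) + 2) + F = (2 + (1 + F)*(6 + F)) + F = 2 + F + (1 + F)*(6 + F))
(T(3) - 13)*l(6) = (3² - 13)*(8 + 6² + 8*6) = (9 - 13)*(8 + 36 + 48) = -4*92 = -368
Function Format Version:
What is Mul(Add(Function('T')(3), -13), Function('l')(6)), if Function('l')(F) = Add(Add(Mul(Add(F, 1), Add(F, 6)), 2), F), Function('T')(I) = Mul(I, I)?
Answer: -368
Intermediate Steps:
Function('T')(I) = Pow(I, 2)
Function('l')(F) = Add(2, F, Mul(Add(1, F), Add(6, F))) (Function('l')(F) = Add(Add(Mul(Add(1, F), Add(6, F)), 2), F) = Add(Add(2, Mul(Add(1, F), Add(6, F))), F) = Add(2, F, Mul(Add(1, F), Add(6, F))))
Mul(Add(Function('T')(3), -13), Function('l')(6)) = Mul(Add(Pow(3, 2), -13), Add(8, Pow(6, 2), Mul(8, 6))) = Mul(Add(9, -13), Add(8, 36, 48)) = Mul(-4, 92) = -368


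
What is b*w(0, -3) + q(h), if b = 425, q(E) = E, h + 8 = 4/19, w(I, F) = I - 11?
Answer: -88973/19 ≈ -4682.8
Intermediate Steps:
w(I, F) = -11 + I
h = -148/19 (h = -8 + 4/19 = -148/19 ≈ -7.7895)
b*w(0, -3) + q(h) = 425*(-11 + 0) - 148/19 = 425*(-11) - 148/19 = -4675 - 148/19 = -88973/19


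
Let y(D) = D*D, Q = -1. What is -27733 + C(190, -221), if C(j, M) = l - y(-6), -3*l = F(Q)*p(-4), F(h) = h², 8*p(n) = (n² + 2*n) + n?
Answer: -166615/6 ≈ -27769.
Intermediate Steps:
p(n) = n²/8 + 3*n/8 (p(n) = ((n² + 2*n) + n)/8 = (n² + 3*n)/8 = n²/8 + 3*n/8)
y(D) = D²
l = -⅙ (l = -(-1)²*(⅛)*(-4)*(3 - 4)/3 = -(⅛)*(-4)*(-1)/3 = -1/(3*2) = -⅓*½ = -⅙ ≈ -0.16667)
C(j, M) = -217/6 (C(j, M) = -⅙ - 1*(-6)² = -⅙ - 1*36 = -⅙ - 36 = -217/6)
-27733 + C(190, -221) = -27733 - 217/6 = -166615/6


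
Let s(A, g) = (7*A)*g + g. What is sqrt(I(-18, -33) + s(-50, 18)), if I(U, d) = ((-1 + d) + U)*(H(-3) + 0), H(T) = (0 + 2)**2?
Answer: I*sqrt(6490) ≈ 80.561*I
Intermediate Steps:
H(T) = 4 (H(T) = 2**2 = 4)
s(A, g) = g + 7*A*g (s(A, g) = 7*A*g + g = g + 7*A*g)
I(U, d) = -4 + 4*U + 4*d (I(U, d) = ((-1 + d) + U)*(4 + 0) = (-1 + U + d)*4 = -4 + 4*U + 4*d)
sqrt(I(-18, -33) + s(-50, 18)) = sqrt((-4 + 4*(-18) + 4*(-33)) + 18*(1 + 7*(-50))) = sqrt((-4 - 72 - 132) + 18*(1 - 350)) = sqrt(-208 + 18*(-349)) = sqrt(-208 - 6282) = sqrt(-6490) = I*sqrt(6490)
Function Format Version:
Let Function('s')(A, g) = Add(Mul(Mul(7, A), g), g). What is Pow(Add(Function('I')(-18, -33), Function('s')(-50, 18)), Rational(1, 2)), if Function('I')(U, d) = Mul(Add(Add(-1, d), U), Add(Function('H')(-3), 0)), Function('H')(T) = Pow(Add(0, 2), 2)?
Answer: Mul(I, Pow(6490, Rational(1, 2))) ≈ Mul(80.561, I)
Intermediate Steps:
Function('H')(T) = 4 (Function('H')(T) = Pow(2, 2) = 4)
Function('s')(A, g) = Add(g, Mul(7, A, g)) (Function('s')(A, g) = Add(Mul(7, A, g), g) = Add(g, Mul(7, A, g)))
Function('I')(U, d) = Add(-4, Mul(4, U), Mul(4, d)) (Function('I')(U, d) = Mul(Add(Add(-1, d), U), Add(4, 0)) = Mul(Add(-1, U, d), 4) = Add(-4, Mul(4, U), Mul(4, d)))
Pow(Add(Function('I')(-18, -33), Function('s')(-50, 18)), Rational(1, 2)) = Pow(Add(Add(-4, Mul(4, -18), Mul(4, -33)), Mul(18, Add(1, Mul(7, -50)))), Rational(1, 2)) = Pow(Add(Add(-4, -72, -132), Mul(18, Add(1, -350))), Rational(1, 2)) = Pow(Add(-208, Mul(18, -349)), Rational(1, 2)) = Pow(Add(-208, -6282), Rational(1, 2)) = Pow(-6490, Rational(1, 2)) = Mul(I, Pow(6490, Rational(1, 2)))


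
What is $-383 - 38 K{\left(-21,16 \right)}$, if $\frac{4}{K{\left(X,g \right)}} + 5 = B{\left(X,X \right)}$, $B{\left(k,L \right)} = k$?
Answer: $- \frac{4903}{13} \approx -377.15$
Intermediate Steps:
$K{\left(X,g \right)} = \frac{4}{-5 + X}$
$-383 - 38 K{\left(-21,16 \right)} = -383 - 38 \frac{4}{-5 - 21} = -383 - 38 \frac{4}{-26} = -383 - 38 \cdot 4 \left(- \frac{1}{26}\right) = -383 - - \frac{76}{13} = -383 + \frac{76}{13} = - \frac{4903}{13}$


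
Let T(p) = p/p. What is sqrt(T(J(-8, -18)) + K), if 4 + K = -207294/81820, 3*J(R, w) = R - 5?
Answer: 3*I*sqrt(1029009230)/40910 ≈ 2.3523*I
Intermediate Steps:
J(R, w) = -5/3 + R/3 (J(R, w) = (R - 5)/3 = (-5 + R)/3 = -5/3 + R/3)
T(p) = 1
K = -267287/40910 (K = -4 - 207294/81820 = -4 - 207294*1/81820 = -4 - 103647/40910 = -267287/40910 ≈ -6.5335)
sqrt(T(J(-8, -18)) + K) = sqrt(1 - 267287/40910) = sqrt(-226377/40910) = 3*I*sqrt(1029009230)/40910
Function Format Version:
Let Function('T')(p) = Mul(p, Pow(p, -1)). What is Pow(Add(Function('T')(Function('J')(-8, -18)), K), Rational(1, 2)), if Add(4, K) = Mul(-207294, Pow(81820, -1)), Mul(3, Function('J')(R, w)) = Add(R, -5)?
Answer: Mul(Rational(3, 40910), I, Pow(1029009230, Rational(1, 2))) ≈ Mul(2.3523, I)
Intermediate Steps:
Function('J')(R, w) = Add(Rational(-5, 3), Mul(Rational(1, 3), R)) (Function('J')(R, w) = Mul(Rational(1, 3), Add(R, -5)) = Mul(Rational(1, 3), Add(-5, R)) = Add(Rational(-5, 3), Mul(Rational(1, 3), R)))
Function('T')(p) = 1
K = Rational(-267287, 40910) (K = Add(-4, Mul(-207294, Pow(81820, -1))) = Add(-4, Mul(-207294, Rational(1, 81820))) = Add(-4, Rational(-103647, 40910)) = Rational(-267287, 40910) ≈ -6.5335)
Pow(Add(Function('T')(Function('J')(-8, -18)), K), Rational(1, 2)) = Pow(Add(1, Rational(-267287, 40910)), Rational(1, 2)) = Pow(Rational(-226377, 40910), Rational(1, 2)) = Mul(Rational(3, 40910), I, Pow(1029009230, Rational(1, 2)))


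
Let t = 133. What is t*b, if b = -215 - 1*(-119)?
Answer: -12768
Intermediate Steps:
b = -96 (b = -215 + 119 = -96)
t*b = 133*(-96) = -12768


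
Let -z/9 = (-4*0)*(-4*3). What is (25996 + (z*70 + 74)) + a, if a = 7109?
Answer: 33179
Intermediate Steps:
z = 0 (z = -9*(-4*0)*(-4*3) = -0*(-12) = -9*0 = 0)
(25996 + (z*70 + 74)) + a = (25996 + (0*70 + 74)) + 7109 = (25996 + (0 + 74)) + 7109 = (25996 + 74) + 7109 = 26070 + 7109 = 33179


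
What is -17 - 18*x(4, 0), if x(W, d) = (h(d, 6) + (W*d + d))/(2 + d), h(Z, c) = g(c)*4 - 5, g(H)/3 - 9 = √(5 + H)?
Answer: -944 - 108*√11 ≈ -1302.2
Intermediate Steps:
g(H) = 27 + 3*√(5 + H)
h(Z, c) = 103 + 12*√(5 + c) (h(Z, c) = (27 + 3*√(5 + c))*4 - 5 = (108 + 12*√(5 + c)) - 5 = 103 + 12*√(5 + c))
x(W, d) = (103 + d + 12*√11 + W*d)/(2 + d) (x(W, d) = ((103 + 12*√(5 + 6)) + (W*d + d))/(2 + d) = ((103 + 12*√11) + (d + W*d))/(2 + d) = (103 + d + 12*√11 + W*d)/(2 + d))
-17 - 18*x(4, 0) = -17 - 18*(103 + 0 + 12*√11 + 4*0)/(2 + 0) = -17 - 18*(103 + 0 + 12*√11 + 0)/2 = -17 - 9*(103 + 12*√11) = -17 - 18*(103/2 + 6*√11) = -17 + (-927 - 108*√11) = -944 - 108*√11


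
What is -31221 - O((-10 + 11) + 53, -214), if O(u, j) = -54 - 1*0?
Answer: -31167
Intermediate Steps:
O(u, j) = -54 (O(u, j) = -54 + 0 = -54)
-31221 - O((-10 + 11) + 53, -214) = -31221 - 1*(-54) = -31221 + 54 = -31167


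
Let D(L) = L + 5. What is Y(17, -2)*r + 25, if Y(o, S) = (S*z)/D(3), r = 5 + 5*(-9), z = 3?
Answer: 55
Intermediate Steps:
r = -40 (r = 5 - 45 = -40)
D(L) = 5 + L
Y(o, S) = 3*S/8 (Y(o, S) = (S*3)/(5 + 3) = (3*S)/8 = (3*S)*(⅛) = 3*S/8)
Y(17, -2)*r + 25 = ((3/8)*(-2))*(-40) + 25 = -¾*(-40) + 25 = 30 + 25 = 55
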